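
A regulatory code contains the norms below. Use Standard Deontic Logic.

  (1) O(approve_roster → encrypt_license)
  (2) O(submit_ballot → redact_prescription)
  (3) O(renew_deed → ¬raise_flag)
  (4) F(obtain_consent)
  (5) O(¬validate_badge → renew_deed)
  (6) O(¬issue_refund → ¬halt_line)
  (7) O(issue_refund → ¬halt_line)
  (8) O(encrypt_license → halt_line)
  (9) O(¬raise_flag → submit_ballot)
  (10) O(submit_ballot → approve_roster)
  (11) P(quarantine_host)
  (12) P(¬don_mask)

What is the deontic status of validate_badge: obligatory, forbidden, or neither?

By case analysis on issue_refund: premise 7 gives O(issue_refund → ¬halt_line) and premise 6 gives O(¬issue_refund → ¬halt_line), so O(¬halt_line) either way.
Premise 8 is O(encrypt_license → halt_line); contrapositively O(¬halt_line → ¬encrypt_license). Since O(¬halt_line) holds, K gives O(¬encrypt_license).
The contrapositive of premise 1 (O(approve_roster → encrypt_license)) is O(¬encrypt_license → ¬approve_roster), and O(¬encrypt_license) is already established, so O(¬approve_roster).
Premise 10, O(submit_ballot → approve_roster), contraposes to O(¬approve_roster → ¬submit_ballot); with O(¬approve_roster) we get O(¬submit_ballot).
The contrapositive of premise 9 (O(¬raise_flag → submit_ballot)) is O(¬submit_ballot → raise_flag), and O(¬submit_ballot) is already established, so O(raise_flag).
Premise 3, O(renew_deed → ¬raise_flag), contraposes to O(raise_flag → ¬renew_deed); with O(raise_flag) we get O(¬renew_deed).
Premise 5, O(¬validate_badge → renew_deed), contraposes to O(¬renew_deed → validate_badge); with O(¬renew_deed) we get O(validate_badge).
Premises 2, 4, 11, 12 do not contribute to this derivation.
Hence validate_badge is obligatory.

Obligatory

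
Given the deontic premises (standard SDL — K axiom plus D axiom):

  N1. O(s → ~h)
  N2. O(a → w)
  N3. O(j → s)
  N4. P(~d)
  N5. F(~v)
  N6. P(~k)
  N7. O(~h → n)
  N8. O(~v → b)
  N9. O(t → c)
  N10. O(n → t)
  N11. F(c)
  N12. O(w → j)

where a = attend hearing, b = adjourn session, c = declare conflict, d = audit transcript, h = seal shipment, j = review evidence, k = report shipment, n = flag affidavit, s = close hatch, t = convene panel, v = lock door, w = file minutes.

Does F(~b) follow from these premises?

Premise 8 is O(~v → b), but O(~v) is not derivable from the premises, so it does not yield O(b).
No other premise forces O(b). An ideal world satisfying every premise can still have ~b true, so F(~b) is not derivable.

No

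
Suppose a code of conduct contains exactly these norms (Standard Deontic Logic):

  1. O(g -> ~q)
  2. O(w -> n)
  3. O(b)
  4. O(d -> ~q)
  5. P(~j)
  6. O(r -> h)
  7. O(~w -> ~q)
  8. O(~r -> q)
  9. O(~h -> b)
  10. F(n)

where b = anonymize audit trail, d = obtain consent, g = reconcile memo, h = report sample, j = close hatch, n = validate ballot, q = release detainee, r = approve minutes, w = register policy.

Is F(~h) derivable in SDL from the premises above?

Premise 10 is F(n), i.e. O(~n).
Premise 2 is O(w -> n); contrapositively O(~n -> ~w). Since O(~n) holds, K gives O(~w).
With premise 7, O(~w -> ~q), the K-axiom yields O(~q).
The contrapositive of premise 8 (O(~r -> q)) is O(~q -> r), and O(~q) is already established, so O(r).
From O(r) and premise 6, O(r -> h), we obtain O(h).
Premises 1, 3, 4, 5, 9 do not contribute to this derivation.
So O(h) holds, i.e. F(~h). The claim follows.

Yes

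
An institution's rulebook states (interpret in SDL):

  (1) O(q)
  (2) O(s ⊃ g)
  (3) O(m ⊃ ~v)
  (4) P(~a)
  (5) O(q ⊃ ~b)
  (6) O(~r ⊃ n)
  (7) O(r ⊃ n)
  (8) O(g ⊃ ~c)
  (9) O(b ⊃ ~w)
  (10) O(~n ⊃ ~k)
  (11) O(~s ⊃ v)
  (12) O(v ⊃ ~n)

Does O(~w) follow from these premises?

No

Premise 9 is O(b ⊃ ~w), but O(b) is not derivable from the premises, so it does not yield O(~w).
No other premise forces O(~w). An ideal world satisfying every premise can still have ~w false, so O(~w) is not derivable.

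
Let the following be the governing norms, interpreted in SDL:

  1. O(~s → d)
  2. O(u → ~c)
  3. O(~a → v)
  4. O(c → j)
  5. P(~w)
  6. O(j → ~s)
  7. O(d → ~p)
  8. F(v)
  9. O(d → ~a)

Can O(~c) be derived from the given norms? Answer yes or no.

Yes

Premise 8 is F(v), i.e. O(~v).
Premise 3 is O(~a → v); contrapositively O(~v → a). Since O(~v) holds, K gives O(a).
Premise 9, O(d → ~a), contraposes to O(a → ~d); with O(a) we get O(~d).
Premise 1 is O(~s → d); contrapositively O(~d → s). Since O(~d) holds, K gives O(s).
Premise 6 is O(j → ~s); contrapositively O(s → ~j). Since O(s) holds, K gives O(~j).
Premise 4 is O(c → j); contrapositively O(~j → ~c). Since O(~j) holds, K gives O(~c).
Premises 2, 5, 7 do not contribute to this derivation.
So O(~c) follows.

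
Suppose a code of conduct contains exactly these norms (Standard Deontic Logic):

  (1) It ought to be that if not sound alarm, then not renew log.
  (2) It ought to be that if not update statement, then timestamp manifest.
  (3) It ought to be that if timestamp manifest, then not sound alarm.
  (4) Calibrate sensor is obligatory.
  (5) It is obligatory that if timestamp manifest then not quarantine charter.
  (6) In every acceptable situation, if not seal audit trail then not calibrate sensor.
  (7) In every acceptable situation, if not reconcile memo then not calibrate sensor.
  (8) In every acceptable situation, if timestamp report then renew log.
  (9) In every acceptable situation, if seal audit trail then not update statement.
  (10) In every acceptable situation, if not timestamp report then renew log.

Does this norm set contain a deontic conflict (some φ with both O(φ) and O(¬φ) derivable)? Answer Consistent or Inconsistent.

Premises 10 and 8 cover both cases: O(¬timestamp_report → renew_log) and O(timestamp_report → renew_log). Since ¬timestamp_report ∨ timestamp_report is a tautology, O(renew_log) follows.
The contrapositive of premise 1 (O(¬sound_alarm → ¬renew_log)) is O(renew_log → sound_alarm), and O(renew_log) is already established, so O(sound_alarm).
Premise 3, O(timestamp_manifest → ¬sound_alarm), contraposes to O(sound_alarm → ¬timestamp_manifest); with O(sound_alarm) we get O(¬timestamp_manifest).
Premise 2, O(¬update_statement → timestamp_manifest), contraposes to O(¬timestamp_manifest → update_statement); with O(¬timestamp_manifest) we get O(update_statement).
Premise 9 is O(seal_audit_trail → ¬update_statement); contrapositively O(update_statement → ¬seal_audit_trail). Since O(update_statement) holds, K gives O(¬seal_audit_trail).
From O(¬seal_audit_trail) and premise 6, O(¬seal_audit_trail → ¬calibrate_sensor), we obtain O(¬calibrate_sensor).
Yet premise 4 states O(calibrate_sensor).
We now have both O(¬calibrate_sensor) and O(calibrate_sensor) — calibrate_sensor is simultaneously obligatory and forbidden, violating the D-axiom.

Inconsistent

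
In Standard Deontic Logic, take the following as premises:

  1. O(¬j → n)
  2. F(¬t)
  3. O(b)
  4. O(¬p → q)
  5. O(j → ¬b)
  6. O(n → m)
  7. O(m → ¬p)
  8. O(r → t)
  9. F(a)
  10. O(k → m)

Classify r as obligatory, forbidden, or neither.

Premise 8 is O(r → t); even if O(t) held, inferring O(r) would be affirming the consequent — invalid.
No premise or chain of K-axiom applications forces O(r), and none forces O(¬r). So r is neither obligatory nor forbidden under these norms.

Neither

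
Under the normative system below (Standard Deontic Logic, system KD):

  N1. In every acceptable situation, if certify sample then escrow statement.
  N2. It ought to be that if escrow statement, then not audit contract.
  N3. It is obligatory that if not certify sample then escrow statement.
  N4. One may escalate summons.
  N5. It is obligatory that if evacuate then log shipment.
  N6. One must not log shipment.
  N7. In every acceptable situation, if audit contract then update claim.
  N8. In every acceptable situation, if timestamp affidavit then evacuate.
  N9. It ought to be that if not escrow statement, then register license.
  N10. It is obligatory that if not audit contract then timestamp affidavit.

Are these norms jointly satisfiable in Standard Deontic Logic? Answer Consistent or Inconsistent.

Inconsistent

Premises 1 and 3 are O(certify_sample → escrow_statement) and O(¬certify_sample → escrow_statement); every ideal world satisfies certify_sample or ¬certify_sample, so in either case escrow_statement holds — hence O(escrow_statement).
Premise 2 is O(escrow_statement → ¬audit_contract); since O(escrow_statement), deontic closure gives O(¬audit_contract).
With premise 10, O(¬audit_contract → timestamp_affidavit), the K-axiom yields O(timestamp_affidavit).
Premise 8 is O(timestamp_affidavit → evacuate); since O(timestamp_affidavit), deontic closure gives O(evacuate).
Applying K to premise 5 (O(evacuate → log_shipment)) and O(evacuate) yields O(log_shipment).
Yet premise 6 is F(log_shipment), i.e. O(¬log_shipment).
We now have both O(log_shipment) and O(¬log_shipment) — log_shipment is simultaneously obligatory and forbidden, violating the D-axiom.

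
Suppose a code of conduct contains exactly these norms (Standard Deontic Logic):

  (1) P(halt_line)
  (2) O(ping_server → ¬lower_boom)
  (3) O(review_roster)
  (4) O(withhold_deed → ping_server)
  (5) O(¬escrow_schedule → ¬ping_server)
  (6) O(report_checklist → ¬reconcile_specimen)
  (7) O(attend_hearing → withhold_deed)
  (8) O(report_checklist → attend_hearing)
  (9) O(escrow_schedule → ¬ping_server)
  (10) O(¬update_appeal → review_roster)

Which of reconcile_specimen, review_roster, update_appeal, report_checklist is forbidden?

report_checklist

Premises 5 and 9 are O(¬escrow_schedule → ¬ping_server) and O(escrow_schedule → ¬ping_server); every ideal world satisfies ¬escrow_schedule or escrow_schedule, so in either case ¬ping_server holds — hence O(¬ping_server).
Premise 4 is O(withhold_deed → ping_server); contrapositively O(¬ping_server → ¬withhold_deed). Since O(¬ping_server) holds, K gives O(¬withhold_deed).
Premise 7 is O(attend_hearing → withhold_deed); contrapositively O(¬withhold_deed → ¬attend_hearing). Since O(¬withhold_deed) holds, K gives O(¬attend_hearing).
The contrapositive of premise 8 (O(report_checklist → attend_hearing)) is O(¬attend_hearing → ¬report_checklist), and O(¬attend_hearing) is already established, so O(¬report_checklist).
So O(¬report_checklist) holds, i.e. report_checklist is forbidden. None of the other listed options is forbidden under the premises.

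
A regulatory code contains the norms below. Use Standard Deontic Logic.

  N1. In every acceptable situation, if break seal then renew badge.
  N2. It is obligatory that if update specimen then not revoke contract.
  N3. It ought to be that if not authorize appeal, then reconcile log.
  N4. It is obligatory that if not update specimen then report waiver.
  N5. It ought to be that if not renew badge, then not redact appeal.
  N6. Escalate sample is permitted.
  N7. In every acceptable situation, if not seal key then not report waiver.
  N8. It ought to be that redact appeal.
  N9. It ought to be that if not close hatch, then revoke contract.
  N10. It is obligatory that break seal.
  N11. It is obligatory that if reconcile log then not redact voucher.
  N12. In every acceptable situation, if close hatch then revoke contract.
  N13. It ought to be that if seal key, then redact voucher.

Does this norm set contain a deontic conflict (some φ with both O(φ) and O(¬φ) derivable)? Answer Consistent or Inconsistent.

Premise 5 is O(¬renew_badge → ¬redact_appeal), but O(¬renew_badge) is not derivable from the premises, so it does not yield O(¬redact_appeal).
So O(¬redact_appeal) is not derivable, and the apparent clash with O(redact_appeal) does not arise.
A world satisfying every obligation exists (e.g. authorize_appeal=true, break_seal=true, close_hatch=false, escalate_sample=false, reconcile_log=false, redact_appeal=true, redact_voucher=true, renew_badge=true, report_waiver=true, revoke_contract=true, seal_key=true, update_specimen=false); no atom is both obligatory and forbidden, so the set is consistent.

Consistent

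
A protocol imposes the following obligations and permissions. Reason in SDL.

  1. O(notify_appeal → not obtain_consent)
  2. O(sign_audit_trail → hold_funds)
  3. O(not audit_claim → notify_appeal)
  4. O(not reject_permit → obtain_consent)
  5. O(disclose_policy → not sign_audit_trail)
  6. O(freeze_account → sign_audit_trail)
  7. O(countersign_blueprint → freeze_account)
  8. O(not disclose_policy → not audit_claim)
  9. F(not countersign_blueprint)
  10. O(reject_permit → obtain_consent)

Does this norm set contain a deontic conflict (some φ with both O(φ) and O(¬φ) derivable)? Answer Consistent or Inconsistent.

Inconsistent

Premises 4 and 10 cover both cases: O(not reject_permit → obtain_consent) and O(reject_permit → obtain_consent). Since not reject_permit ∨ reject_permit is a tautology, O(obtain_consent) follows.
Premise 1 is O(notify_appeal → not obtain_consent); contrapositively O(obtain_consent → not notify_appeal). Since O(obtain_consent) holds, K gives O(not notify_appeal).
The contrapositive of premise 3 (O(not audit_claim → notify_appeal)) is O(not notify_appeal → audit_claim), and O(not notify_appeal) is already established, so O(audit_claim).
Premise 8 is O(not disclose_policy → not audit_claim); contrapositively O(audit_claim → disclose_policy). Since O(audit_claim) holds, K gives O(disclose_policy).
From O(disclose_policy) and premise 5, O(disclose_policy → not sign_audit_trail), we obtain O(not sign_audit_trail).
Premise 6 is O(freeze_account → sign_audit_trail); contrapositively O(not sign_audit_trail → not freeze_account). Since O(not sign_audit_trail) holds, K gives O(not freeze_account).
Premise 7 is O(countersign_blueprint → freeze_account); contrapositively O(not freeze_account → not countersign_blueprint). Since O(not freeze_account) holds, K gives O(not countersign_blueprint).
But premise 9, F(not countersign_blueprint), means O(countersign_blueprint).
We now have both O(not countersign_blueprint) and O(countersign_blueprint) — countersign_blueprint is simultaneously obligatory and forbidden, violating the D-axiom.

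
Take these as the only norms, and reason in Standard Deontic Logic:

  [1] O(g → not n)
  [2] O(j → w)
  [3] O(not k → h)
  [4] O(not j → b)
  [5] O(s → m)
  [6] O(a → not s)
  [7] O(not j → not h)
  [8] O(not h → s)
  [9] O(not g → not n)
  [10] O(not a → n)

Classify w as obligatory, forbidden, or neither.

By case analysis on g: premise 1 gives O(g → not n) and premise 9 gives O(not g → not n), so O(not n) either way.
Premise 10 is O(not a → n); contrapositively O(not n → a). Since O(not n) holds, K gives O(a).
With premise 6, O(a → not s), the K-axiom yields O(not s).
Premise 8, O(not h → s), contraposes to O(not s → h); with O(not s) we get O(h).
Premise 7 is O(not j → not h); contrapositively O(h → j). Since O(h) holds, K gives O(j).
With premise 2, O(j → w), the K-axiom yields O(w).
Premises 3, 4, 5 do not contribute to this derivation.
Hence w is obligatory.

Obligatory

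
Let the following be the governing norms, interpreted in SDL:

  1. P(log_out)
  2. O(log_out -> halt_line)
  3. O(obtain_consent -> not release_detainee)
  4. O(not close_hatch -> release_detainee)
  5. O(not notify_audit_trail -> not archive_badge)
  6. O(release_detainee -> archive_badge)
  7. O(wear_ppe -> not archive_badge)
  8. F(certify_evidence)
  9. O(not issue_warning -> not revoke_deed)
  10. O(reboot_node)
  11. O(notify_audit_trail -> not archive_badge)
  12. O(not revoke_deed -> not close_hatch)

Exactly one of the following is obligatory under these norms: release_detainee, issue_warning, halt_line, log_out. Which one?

issue_warning

Premises 11 and 5 cover both cases: O(notify_audit_trail -> not archive_badge) and O(not notify_audit_trail -> not archive_badge). Since notify_audit_trail ∨ not notify_audit_trail is a tautology, O(not archive_badge) follows.
The contrapositive of premise 6 (O(release_detainee -> archive_badge)) is O(not archive_badge -> not release_detainee), and O(not archive_badge) is already established, so O(not release_detainee).
The contrapositive of premise 4 (O(not close_hatch -> release_detainee)) is O(not release_detainee -> close_hatch), and O(not release_detainee) is already established, so O(close_hatch).
Premise 12, O(not revoke_deed -> not close_hatch), contraposes to O(close_hatch -> revoke_deed); with O(close_hatch) we get O(revoke_deed).
Premise 9, O(not issue_warning -> not revoke_deed), contraposes to O(revoke_deed -> issue_warning); with O(revoke_deed) we get O(issue_warning).
So O(issue_warning) holds — issue_warning is obligatory. None of the other listed options is made obligatory by any chain of premises.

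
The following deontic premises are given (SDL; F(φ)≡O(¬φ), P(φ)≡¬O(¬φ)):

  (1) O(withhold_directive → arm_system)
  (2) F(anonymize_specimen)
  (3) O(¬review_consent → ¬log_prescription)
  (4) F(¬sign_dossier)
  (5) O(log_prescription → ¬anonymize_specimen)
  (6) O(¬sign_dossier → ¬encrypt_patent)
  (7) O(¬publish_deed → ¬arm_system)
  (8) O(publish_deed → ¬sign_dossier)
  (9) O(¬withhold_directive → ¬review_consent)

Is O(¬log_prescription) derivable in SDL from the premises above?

Yes

Premise 4, F(¬sign_dossier), is equivalent to O(sign_dossier).
Premise 8 is O(publish_deed → ¬sign_dossier); contrapositively O(sign_dossier → ¬publish_deed). Since O(sign_dossier) holds, K gives O(¬publish_deed).
From O(¬publish_deed) and premise 7, O(¬publish_deed → ¬arm_system), we obtain O(¬arm_system).
Premise 1 is O(withhold_directive → arm_system); contrapositively O(¬arm_system → ¬withhold_directive). Since O(¬arm_system) holds, K gives O(¬withhold_directive).
From O(¬withhold_directive) and premise 9, O(¬withhold_directive → ¬review_consent), we obtain O(¬review_consent).
Applying K to premise 3 (O(¬review_consent → ¬log_prescription)) and O(¬review_consent) yields O(¬log_prescription).
Premises 2, 5, 6 do not contribute to this derivation.
So O(¬log_prescription) follows.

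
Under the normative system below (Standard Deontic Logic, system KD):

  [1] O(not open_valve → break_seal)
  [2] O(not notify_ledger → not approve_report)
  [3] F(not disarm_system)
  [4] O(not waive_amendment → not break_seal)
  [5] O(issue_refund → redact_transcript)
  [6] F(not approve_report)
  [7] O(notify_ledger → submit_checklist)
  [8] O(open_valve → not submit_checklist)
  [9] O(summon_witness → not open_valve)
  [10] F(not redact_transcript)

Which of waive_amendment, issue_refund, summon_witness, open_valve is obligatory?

F(not approve_report) at premise 6 means O(approve_report).
The contrapositive of premise 2 (O(not notify_ledger → not approve_report)) is O(approve_report → notify_ledger), and O(approve_report) is already established, so O(notify_ledger).
Premise 7 is O(notify_ledger → submit_checklist); since O(notify_ledger), deontic closure gives O(submit_checklist).
Premise 8, O(open_valve → not submit_checklist), contraposes to O(submit_checklist → not open_valve); with O(submit_checklist) we get O(not open_valve).
From O(not open_valve) and premise 1, O(not open_valve → break_seal), we obtain O(break_seal).
Premise 4, O(not waive_amendment → not break_seal), contraposes to O(break_seal → waive_amendment); with O(break_seal) we get O(waive_amendment).
So O(waive_amendment) holds — waive_amendment is obligatory. None of the other listed options is made obligatory by any chain of premises.

waive_amendment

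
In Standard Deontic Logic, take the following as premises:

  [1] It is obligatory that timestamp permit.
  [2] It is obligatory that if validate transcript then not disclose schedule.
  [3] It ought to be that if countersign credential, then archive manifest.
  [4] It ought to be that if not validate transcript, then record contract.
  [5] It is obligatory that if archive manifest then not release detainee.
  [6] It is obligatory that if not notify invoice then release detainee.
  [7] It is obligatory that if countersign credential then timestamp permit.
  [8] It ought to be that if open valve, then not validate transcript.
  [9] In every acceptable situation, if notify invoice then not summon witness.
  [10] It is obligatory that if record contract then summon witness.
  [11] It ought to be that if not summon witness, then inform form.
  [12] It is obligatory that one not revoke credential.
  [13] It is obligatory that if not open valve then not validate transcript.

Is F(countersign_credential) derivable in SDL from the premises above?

Yes

Premises 8 and 13 cover both cases: O(open_valve → ¬validate_transcript) and O(¬open_valve → ¬validate_transcript). Since open_valve ∨ ¬open_valve is a tautology, O(¬validate_transcript) follows.
With premise 4, O(¬validate_transcript → record_contract), the K-axiom yields O(record_contract).
Premise 10 is O(record_contract → summon_witness); since O(record_contract), deontic closure gives O(summon_witness).
Premise 9, O(notify_invoice → ¬summon_witness), contraposes to O(summon_witness → ¬notify_invoice); with O(summon_witness) we get O(¬notify_invoice).
Applying K to premise 6 (O(¬notify_invoice → release_detainee)) and O(¬notify_invoice) yields O(release_detainee).
Premise 5 is O(archive_manifest → ¬release_detainee); contrapositively O(release_detainee → ¬archive_manifest). Since O(release_detainee) holds, K gives O(¬archive_manifest).
Premise 3 is O(countersign_credential → archive_manifest); contrapositively O(¬archive_manifest → ¬countersign_credential). Since O(¬archive_manifest) holds, K gives O(¬countersign_credential).
Premises 1, 2, 7, 11, 12 do not contribute to this derivation.
So O(¬countersign_credential) holds, i.e. F(countersign_credential). The claim follows.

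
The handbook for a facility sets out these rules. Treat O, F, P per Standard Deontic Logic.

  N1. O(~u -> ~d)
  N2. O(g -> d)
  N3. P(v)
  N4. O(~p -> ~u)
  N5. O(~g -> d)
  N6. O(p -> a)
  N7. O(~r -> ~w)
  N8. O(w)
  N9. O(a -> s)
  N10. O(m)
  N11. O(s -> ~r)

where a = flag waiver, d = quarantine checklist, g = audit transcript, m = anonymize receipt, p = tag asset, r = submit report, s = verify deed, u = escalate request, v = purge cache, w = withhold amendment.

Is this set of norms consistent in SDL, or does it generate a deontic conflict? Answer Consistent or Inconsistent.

By case analysis on g: premise 2 gives O(g -> d) and premise 5 gives O(~g -> d), so O(d) either way.
Premise 1 is O(~u -> ~d); contrapositively O(d -> u). Since O(d) holds, K gives O(u).
Premise 4, O(~p -> ~u), contraposes to O(u -> p); with O(u) we get O(p).
Applying K to premise 6 (O(p -> a)) and O(p) yields O(a).
Premise 9 is O(a -> s); since O(a), deontic closure gives O(s).
From O(s) and premise 11, O(s -> ~r), we obtain O(~r).
From O(~r) and premise 7, O(~r -> ~w), we obtain O(~w).
Yet premise 8 states O(w).
We now have both O(~w) and O(w) — w is simultaneously obligatory and forbidden, violating the D-axiom.

Inconsistent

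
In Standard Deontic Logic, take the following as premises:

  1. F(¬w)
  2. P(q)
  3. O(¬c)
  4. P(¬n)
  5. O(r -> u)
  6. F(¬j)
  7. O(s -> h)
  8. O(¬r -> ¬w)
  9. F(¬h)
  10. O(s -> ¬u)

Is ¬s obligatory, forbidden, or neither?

Premise 1, F(¬w), is equivalent to O(w).
Premise 8, O(¬r -> ¬w), contraposes to O(w -> r); with O(w) we get O(r).
Applying K to premise 5 (O(r -> u)) and O(r) yields O(u).
Premise 10 is O(s -> ¬u); contrapositively O(u -> ¬s). Since O(u) holds, K gives O(¬s).
Premises 2, 3, 4, 6, 7, 9 do not contribute to this derivation.
Hence ¬s is obligatory.

Obligatory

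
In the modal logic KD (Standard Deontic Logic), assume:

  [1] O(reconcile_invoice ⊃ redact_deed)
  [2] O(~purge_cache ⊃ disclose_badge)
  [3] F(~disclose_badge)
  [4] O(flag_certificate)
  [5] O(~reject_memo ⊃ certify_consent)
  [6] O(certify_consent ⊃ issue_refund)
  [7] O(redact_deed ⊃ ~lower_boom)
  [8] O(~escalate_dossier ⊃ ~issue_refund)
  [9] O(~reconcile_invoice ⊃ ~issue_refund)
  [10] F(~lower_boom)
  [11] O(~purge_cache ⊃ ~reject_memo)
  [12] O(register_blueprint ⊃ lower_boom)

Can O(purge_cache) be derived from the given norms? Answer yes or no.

Premise 10, F(~lower_boom), is equivalent to O(lower_boom).
The contrapositive of premise 7 (O(redact_deed ⊃ ~lower_boom)) is O(lower_boom ⊃ ~redact_deed), and O(lower_boom) is already established, so O(~redact_deed).
Premise 1 is O(reconcile_invoice ⊃ redact_deed); contrapositively O(~redact_deed ⊃ ~reconcile_invoice). Since O(~redact_deed) holds, K gives O(~reconcile_invoice).
Premise 9 is O(~reconcile_invoice ⊃ ~issue_refund); since O(~reconcile_invoice), deontic closure gives O(~issue_refund).
Premise 6 is O(certify_consent ⊃ issue_refund); contrapositively O(~issue_refund ⊃ ~certify_consent). Since O(~issue_refund) holds, K gives O(~certify_consent).
The contrapositive of premise 5 (O(~reject_memo ⊃ certify_consent)) is O(~certify_consent ⊃ reject_memo), and O(~certify_consent) is already established, so O(reject_memo).
Premise 11, O(~purge_cache ⊃ ~reject_memo), contraposes to O(reject_memo ⊃ purge_cache); with O(reject_memo) we get O(purge_cache).
Premises 2, 3, 4, 8, 12 do not contribute to this derivation.
So O(purge_cache) follows.

Yes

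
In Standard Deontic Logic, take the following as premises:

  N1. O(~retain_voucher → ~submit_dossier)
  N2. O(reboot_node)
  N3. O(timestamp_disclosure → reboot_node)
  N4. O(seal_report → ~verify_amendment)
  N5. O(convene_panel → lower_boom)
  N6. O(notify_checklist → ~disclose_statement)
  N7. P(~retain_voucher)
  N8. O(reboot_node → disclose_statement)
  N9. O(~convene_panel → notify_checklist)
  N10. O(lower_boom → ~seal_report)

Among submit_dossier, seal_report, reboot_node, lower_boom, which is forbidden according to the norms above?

seal_report

Premise 2 states O(reboot_node) outright.
Applying K to premise 8 (O(reboot_node → disclose_statement)) and O(reboot_node) yields O(disclose_statement).
The contrapositive of premise 6 (O(notify_checklist → ~disclose_statement)) is O(disclose_statement → ~notify_checklist), and O(disclose_statement) is already established, so O(~notify_checklist).
Premise 9 is O(~convene_panel → notify_checklist); contrapositively O(~notify_checklist → convene_panel). Since O(~notify_checklist) holds, K gives O(convene_panel).
From O(convene_panel) and premise 5, O(convene_panel → lower_boom), we obtain O(lower_boom).
From O(lower_boom) and premise 10, O(lower_boom → ~seal_report), we obtain O(~seal_report).
So O(~seal_report) holds, i.e. seal_report is forbidden. None of the other listed options is forbidden under the premises.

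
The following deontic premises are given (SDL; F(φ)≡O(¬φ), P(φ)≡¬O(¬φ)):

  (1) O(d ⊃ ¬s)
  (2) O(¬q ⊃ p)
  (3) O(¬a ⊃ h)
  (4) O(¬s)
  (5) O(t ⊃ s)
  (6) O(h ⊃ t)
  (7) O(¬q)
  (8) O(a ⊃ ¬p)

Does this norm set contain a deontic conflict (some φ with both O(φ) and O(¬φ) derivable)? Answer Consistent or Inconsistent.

From premise 4 we have O(¬s).
The contrapositive of premise 5 (O(t ⊃ s)) is O(¬s ⊃ ¬t), and O(¬s) is already established, so O(¬t).
The contrapositive of premise 6 (O(h ⊃ t)) is O(¬t ⊃ ¬h), and O(¬t) is already established, so O(¬h).
The contrapositive of premise 3 (O(¬a ⊃ h)) is O(¬h ⊃ a), and O(¬h) is already established, so O(a).
From O(a) and premise 8, O(a ⊃ ¬p), we obtain O(¬p).
The contrapositive of premise 2 (O(¬q ⊃ p)) is O(¬p ⊃ q), and O(¬p) is already established, so O(q).
Yet premise 7 states O(¬q).
We now have both O(q) and O(¬q) — q is simultaneously obligatory and forbidden, violating the D-axiom.

Inconsistent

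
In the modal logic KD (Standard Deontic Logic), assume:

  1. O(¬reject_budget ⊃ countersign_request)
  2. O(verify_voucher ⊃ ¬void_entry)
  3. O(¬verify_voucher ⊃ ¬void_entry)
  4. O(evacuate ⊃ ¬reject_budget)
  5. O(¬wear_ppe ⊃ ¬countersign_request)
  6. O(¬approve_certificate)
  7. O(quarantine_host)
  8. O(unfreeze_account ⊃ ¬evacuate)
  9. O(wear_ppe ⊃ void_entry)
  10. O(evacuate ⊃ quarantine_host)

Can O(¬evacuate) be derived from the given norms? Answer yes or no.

Yes

Premises 3 and 2 are O(¬verify_voucher ⊃ ¬void_entry) and O(verify_voucher ⊃ ¬void_entry); every ideal world satisfies ¬verify_voucher or verify_voucher, so in either case ¬void_entry holds — hence O(¬void_entry).
The contrapositive of premise 9 (O(wear_ppe ⊃ void_entry)) is O(¬void_entry ⊃ ¬wear_ppe), and O(¬void_entry) is already established, so O(¬wear_ppe).
With premise 5, O(¬wear_ppe ⊃ ¬countersign_request), the K-axiom yields O(¬countersign_request).
Premise 1, O(¬reject_budget ⊃ countersign_request), contraposes to O(¬countersign_request ⊃ reject_budget); with O(¬countersign_request) we get O(reject_budget).
The contrapositive of premise 4 (O(evacuate ⊃ ¬reject_budget)) is O(reject_budget ⊃ ¬evacuate), and O(reject_budget) is already established, so O(¬evacuate).
Premises 6, 7, 8, 10 do not contribute to this derivation.
So O(¬evacuate) follows.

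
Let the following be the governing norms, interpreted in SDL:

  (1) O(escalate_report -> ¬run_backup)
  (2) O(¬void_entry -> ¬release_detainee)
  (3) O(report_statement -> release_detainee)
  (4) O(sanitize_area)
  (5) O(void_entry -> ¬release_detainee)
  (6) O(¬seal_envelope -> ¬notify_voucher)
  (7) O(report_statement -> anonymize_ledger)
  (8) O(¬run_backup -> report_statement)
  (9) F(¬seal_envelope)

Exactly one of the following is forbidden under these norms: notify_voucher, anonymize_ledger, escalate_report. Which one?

escalate_report

By case analysis on ¬void_entry: premise 2 gives O(¬void_entry -> ¬release_detainee) and premise 5 gives O(void_entry -> ¬release_detainee), so O(¬release_detainee) either way.
The contrapositive of premise 3 (O(report_statement -> release_detainee)) is O(¬release_detainee -> ¬report_statement), and O(¬release_detainee) is already established, so O(¬report_statement).
The contrapositive of premise 8 (O(¬run_backup -> report_statement)) is O(¬report_statement -> run_backup), and O(¬report_statement) is already established, so O(run_backup).
Premise 1, O(escalate_report -> ¬run_backup), contraposes to O(run_backup -> ¬escalate_report); with O(run_backup) we get O(¬escalate_report).
So O(¬escalate_report) holds, i.e. escalate_report is forbidden. None of the other listed options is forbidden under the premises.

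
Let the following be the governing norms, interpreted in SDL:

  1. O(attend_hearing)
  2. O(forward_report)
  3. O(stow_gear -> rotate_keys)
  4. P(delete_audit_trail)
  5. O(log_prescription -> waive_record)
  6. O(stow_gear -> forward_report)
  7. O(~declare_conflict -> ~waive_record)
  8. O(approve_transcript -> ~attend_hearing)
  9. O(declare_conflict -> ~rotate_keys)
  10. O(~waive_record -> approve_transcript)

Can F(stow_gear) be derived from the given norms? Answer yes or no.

Yes

Premise 1 states O(attend_hearing) outright.
The contrapositive of premise 8 (O(approve_transcript -> ~attend_hearing)) is O(attend_hearing -> ~approve_transcript), and O(attend_hearing) is already established, so O(~approve_transcript).
The contrapositive of premise 10 (O(~waive_record -> approve_transcript)) is O(~approve_transcript -> waive_record), and O(~approve_transcript) is already established, so O(waive_record).
Premise 7 is O(~declare_conflict -> ~waive_record); contrapositively O(waive_record -> declare_conflict). Since O(waive_record) holds, K gives O(declare_conflict).
From O(declare_conflict) and premise 9, O(declare_conflict -> ~rotate_keys), we obtain O(~rotate_keys).
Premise 3, O(stow_gear -> rotate_keys), contraposes to O(~rotate_keys -> ~stow_gear); with O(~rotate_keys) we get O(~stow_gear).
Premises 2, 4, 5, 6 do not contribute to this derivation.
So O(~stow_gear) holds, i.e. F(stow_gear). The claim follows.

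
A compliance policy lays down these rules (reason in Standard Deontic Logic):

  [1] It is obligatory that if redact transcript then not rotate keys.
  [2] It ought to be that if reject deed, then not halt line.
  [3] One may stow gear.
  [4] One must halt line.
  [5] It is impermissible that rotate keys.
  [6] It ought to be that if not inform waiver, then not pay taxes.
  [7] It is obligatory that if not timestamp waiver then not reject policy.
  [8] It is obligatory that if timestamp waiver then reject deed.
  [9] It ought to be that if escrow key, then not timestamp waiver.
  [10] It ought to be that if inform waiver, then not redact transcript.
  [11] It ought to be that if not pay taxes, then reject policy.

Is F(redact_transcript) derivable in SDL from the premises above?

Yes

Premise 4 states O(halt_line) outright.
The contrapositive of premise 2 (O(reject_deed → ¬halt_line)) is O(halt_line → ¬reject_deed), and O(halt_line) is already established, so O(¬reject_deed).
Premise 8, O(timestamp_waiver → reject_deed), contraposes to O(¬reject_deed → ¬timestamp_waiver); with O(¬reject_deed) we get O(¬timestamp_waiver).
Applying K to premise 7 (O(¬timestamp_waiver → ¬reject_policy)) and O(¬timestamp_waiver) yields O(¬reject_policy).
Premise 11, O(¬pay_taxes → reject_policy), contraposes to O(¬reject_policy → pay_taxes); with O(¬reject_policy) we get O(pay_taxes).
The contrapositive of premise 6 (O(¬inform_waiver → ¬pay_taxes)) is O(pay_taxes → inform_waiver), and O(pay_taxes) is already established, so O(inform_waiver).
Applying K to premise 10 (O(inform_waiver → ¬redact_transcript)) and O(inform_waiver) yields O(¬redact_transcript).
Premises 1, 3, 5, 9 do not contribute to this derivation.
So O(¬redact_transcript) holds, i.e. F(redact_transcript). The claim follows.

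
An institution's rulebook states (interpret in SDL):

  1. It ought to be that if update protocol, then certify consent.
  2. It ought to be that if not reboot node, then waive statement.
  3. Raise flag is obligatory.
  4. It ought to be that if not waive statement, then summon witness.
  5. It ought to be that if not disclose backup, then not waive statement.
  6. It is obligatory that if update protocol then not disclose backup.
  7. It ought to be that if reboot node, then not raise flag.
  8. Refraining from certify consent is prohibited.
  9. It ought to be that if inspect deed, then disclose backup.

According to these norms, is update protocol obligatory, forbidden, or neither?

Premise 3 gives O(raise_flag).
The contrapositive of premise 7 (O(reboot_node → ¬raise_flag)) is O(raise_flag → ¬reboot_node), and O(raise_flag) is already established, so O(¬reboot_node).
Premise 2 is O(¬reboot_node → waive_statement); since O(¬reboot_node), deontic closure gives O(waive_statement).
Premise 5, O(¬disclose_backup → ¬waive_statement), contraposes to O(waive_statement → disclose_backup); with O(waive_statement) we get O(disclose_backup).
The contrapositive of premise 6 (O(update_protocol → ¬disclose_backup)) is O(disclose_backup → ¬update_protocol), and O(disclose_backup) is already established, so O(¬update_protocol).
Premises 1, 4, 8, 9 do not contribute to this derivation.
Thus O(¬update_protocol), which is F(update_protocol): update_protocol is forbidden.

Forbidden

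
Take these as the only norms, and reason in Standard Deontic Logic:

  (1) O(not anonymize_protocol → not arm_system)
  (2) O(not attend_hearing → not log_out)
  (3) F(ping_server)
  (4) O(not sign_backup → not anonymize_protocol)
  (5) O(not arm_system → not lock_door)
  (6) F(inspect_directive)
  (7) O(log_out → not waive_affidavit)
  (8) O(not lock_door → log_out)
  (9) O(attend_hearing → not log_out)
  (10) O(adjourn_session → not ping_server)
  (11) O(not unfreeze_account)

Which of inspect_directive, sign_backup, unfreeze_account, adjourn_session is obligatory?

sign_backup

Premises 2 and 9 cover both cases: O(not attend_hearing → not log_out) and O(attend_hearing → not log_out). Since not attend_hearing ∨ attend_hearing is a tautology, O(not log_out) follows.
The contrapositive of premise 8 (O(not lock_door → log_out)) is O(not log_out → lock_door), and O(not log_out) is already established, so O(lock_door).
Premise 5, O(not arm_system → not lock_door), contraposes to O(lock_door → arm_system); with O(lock_door) we get O(arm_system).
Premise 1, O(not anonymize_protocol → not arm_system), contraposes to O(arm_system → anonymize_protocol); with O(arm_system) we get O(anonymize_protocol).
The contrapositive of premise 4 (O(not sign_backup → not anonymize_protocol)) is O(anonymize_protocol → sign_backup), and O(anonymize_protocol) is already established, so O(sign_backup).
So O(sign_backup) holds — sign_backup is obligatory. None of the other listed options is made obligatory by any chain of premises.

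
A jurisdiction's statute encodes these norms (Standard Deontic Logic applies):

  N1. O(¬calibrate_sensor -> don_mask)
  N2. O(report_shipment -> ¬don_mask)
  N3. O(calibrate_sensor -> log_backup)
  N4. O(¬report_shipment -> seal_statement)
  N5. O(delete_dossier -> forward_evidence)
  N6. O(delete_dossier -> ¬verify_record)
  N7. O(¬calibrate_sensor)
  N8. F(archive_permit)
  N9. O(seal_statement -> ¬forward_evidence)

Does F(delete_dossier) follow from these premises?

Premise 7 states O(¬calibrate_sensor) outright.
From O(¬calibrate_sensor) and premise 1, O(¬calibrate_sensor -> don_mask), we obtain O(don_mask).
The contrapositive of premise 2 (O(report_shipment -> ¬don_mask)) is O(don_mask -> ¬report_shipment), and O(don_mask) is already established, so O(¬report_shipment).
Applying K to premise 4 (O(¬report_shipment -> seal_statement)) and O(¬report_shipment) yields O(seal_statement).
From O(seal_statement) and premise 9, O(seal_statement -> ¬forward_evidence), we obtain O(¬forward_evidence).
Premise 5, O(delete_dossier -> forward_evidence), contraposes to O(¬forward_evidence -> ¬delete_dossier); with O(¬forward_evidence) we get O(¬delete_dossier).
Premises 3, 6, 8 do not contribute to this derivation.
So O(¬delete_dossier) holds, i.e. F(delete_dossier). The claim follows.

Yes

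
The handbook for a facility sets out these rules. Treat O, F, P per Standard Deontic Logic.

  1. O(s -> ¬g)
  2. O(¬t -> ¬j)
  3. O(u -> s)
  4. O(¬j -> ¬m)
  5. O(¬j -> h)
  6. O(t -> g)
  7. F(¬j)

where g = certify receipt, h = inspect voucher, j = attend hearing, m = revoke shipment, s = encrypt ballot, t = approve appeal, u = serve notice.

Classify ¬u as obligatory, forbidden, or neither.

Obligatory

Premise 7, F(¬j), is equivalent to O(j).
Premise 2, O(¬t -> ¬j), contraposes to O(j -> t); with O(j) we get O(t).
With premise 6, O(t -> g), the K-axiom yields O(g).
Premise 1 is O(s -> ¬g); contrapositively O(g -> ¬s). Since O(g) holds, K gives O(¬s).
The contrapositive of premise 3 (O(u -> s)) is O(¬s -> ¬u), and O(¬s) is already established, so O(¬u).
Premises 4, 5 do not contribute to this derivation.
Hence ¬u is obligatory.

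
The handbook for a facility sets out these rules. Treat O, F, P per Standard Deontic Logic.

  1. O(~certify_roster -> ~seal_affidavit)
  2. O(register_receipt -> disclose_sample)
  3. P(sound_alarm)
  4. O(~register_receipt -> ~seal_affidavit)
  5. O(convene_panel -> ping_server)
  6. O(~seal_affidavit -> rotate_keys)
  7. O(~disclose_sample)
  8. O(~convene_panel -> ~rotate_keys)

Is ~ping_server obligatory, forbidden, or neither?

Forbidden

Premise 7 states O(~disclose_sample) outright.
The contrapositive of premise 2 (O(register_receipt -> disclose_sample)) is O(~disclose_sample -> ~register_receipt), and O(~disclose_sample) is already established, so O(~register_receipt).
With premise 4, O(~register_receipt -> ~seal_affidavit), the K-axiom yields O(~seal_affidavit).
Premise 6 is O(~seal_affidavit -> rotate_keys); since O(~seal_affidavit), deontic closure gives O(rotate_keys).
The contrapositive of premise 8 (O(~convene_panel -> ~rotate_keys)) is O(rotate_keys -> convene_panel), and O(rotate_keys) is already established, so O(convene_panel).
Applying K to premise 5 (O(convene_panel -> ping_server)) and O(convene_panel) yields O(ping_server).
Premises 1, 3 do not contribute to this derivation.
Thus O(ping_server), which is F(~ping_server): ~ping_server is forbidden.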